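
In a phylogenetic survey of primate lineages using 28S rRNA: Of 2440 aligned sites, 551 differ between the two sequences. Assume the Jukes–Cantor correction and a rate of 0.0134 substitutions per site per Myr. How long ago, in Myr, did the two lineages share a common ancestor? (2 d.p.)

10.03

p = 551/2440 ≈ 0.22582.
d = −(3/4) ln(1 − 4p/3) = −0.75 ln(1 − 0.301093) = −0.75 ln(0.698907)
  = −0.75 × (-0.358238) = 0.268679 substitutions/site.
Under a molecular clock d = 2μt, so t = d/(2μ) = 0.268679 / (2 × 0.0134) = 10.03 Myr.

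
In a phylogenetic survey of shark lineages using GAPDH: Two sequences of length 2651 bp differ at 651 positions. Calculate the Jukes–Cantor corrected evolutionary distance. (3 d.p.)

0.297

p = 651/2651 ≈ 0.245568.
d = −(3/4) ln(1 − 4p/3) = −0.75 ln(1 − 0.327424) = −0.75 ln(0.672576)
  = −0.75 × (-0.396640) = 0.297480 substitutions/site.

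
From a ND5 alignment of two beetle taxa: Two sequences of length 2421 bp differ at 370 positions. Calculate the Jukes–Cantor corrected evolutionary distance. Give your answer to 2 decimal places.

p = 370/2421 ≈ 0.152829.
d = −(3/4) ln(1 − 4p/3) = −0.75 ln(1 − 0.203772) = −0.75 ln(0.796228)
  = −0.75 × (-0.227870) = 0.170903 substitutions/site.

0.17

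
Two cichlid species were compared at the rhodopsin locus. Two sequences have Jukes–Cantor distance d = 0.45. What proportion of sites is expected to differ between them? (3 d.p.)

p = (3/4)(1 − e^(−4d/3)) = 0.75 × (1 − e^(-0.6)) = 0.75 × (1 − 0.548812) = 0.338391.

0.338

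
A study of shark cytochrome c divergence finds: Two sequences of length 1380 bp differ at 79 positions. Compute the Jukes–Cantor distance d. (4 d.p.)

p = 79/1380 ≈ 0.057246.
d = −(3/4) ln(1 − 4p/3) = −0.75 ln(1 − 0.076328) = −0.75 ln(0.923672)
  = −0.75 × (-0.079398) = 0.059549 substitutions/site.

0.0595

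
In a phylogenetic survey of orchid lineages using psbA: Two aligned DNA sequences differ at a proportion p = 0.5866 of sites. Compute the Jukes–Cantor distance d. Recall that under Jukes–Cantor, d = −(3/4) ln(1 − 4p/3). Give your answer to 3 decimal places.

1.143

d = −(3/4) ln(1 − 4p/3) = −0.75 ln(1 − 0.782133) = −0.75 ln(0.217867)
  = −0.75 × (-1.523870) = 1.142903 substitutions/site.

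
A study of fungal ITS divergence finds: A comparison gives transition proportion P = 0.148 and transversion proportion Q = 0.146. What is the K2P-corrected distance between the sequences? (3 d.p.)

0.378

Under the Kimura two-parameter model, d = −½ ln(1 − 2P − Q) − ¼ ln(1 − 2Q).
1 − 2P − Q = 0.558, giving −½ ln(0.558) = 0.291698.
1 − 2Q = 0.708, giving −¼ ln(0.708) = 0.086328.
d = 0.291698 + 0.086328 = 0.378026.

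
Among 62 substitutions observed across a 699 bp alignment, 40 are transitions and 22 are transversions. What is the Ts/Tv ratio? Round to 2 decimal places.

1.82

R = 40/22 = 1.818181… ≈ 1.82 (to 2 d.p.).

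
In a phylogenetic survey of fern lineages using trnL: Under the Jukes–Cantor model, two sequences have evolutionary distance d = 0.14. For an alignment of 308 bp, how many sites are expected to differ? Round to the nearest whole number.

Invert JC69: p = (3/4)(1 − e^(−4d/3)) = 0.75 × (1 − e^(-0.186667)) = 0.75 × (1 − 0.829720) = 0.127710.
Expected differing sites = pL ≈ 0.127710 × 308 = 39.33468 ≈ 39.

39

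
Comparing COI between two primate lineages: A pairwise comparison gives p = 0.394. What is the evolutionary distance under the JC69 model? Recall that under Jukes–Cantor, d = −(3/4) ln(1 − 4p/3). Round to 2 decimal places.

d = −(3/4) ln(1 − 4p/3) = −0.75 ln(1 − 0.525333) = −0.75 ln(0.474667)
  = −0.75 × (-0.745142) = 0.558857 substitutions/site.

0.56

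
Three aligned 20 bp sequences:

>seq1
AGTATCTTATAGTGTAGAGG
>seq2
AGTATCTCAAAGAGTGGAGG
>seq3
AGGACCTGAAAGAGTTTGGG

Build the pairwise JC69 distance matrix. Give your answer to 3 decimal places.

seq1–seq2: 4/20 sites differ → p = 0.2, d = −0.75 ln(1 − 0.266667) = 0.232617 ≈ 0.233.
seq1–seq3: 8/20 sites differ → p = 0.4, d = −0.75 ln(1 − 0.533333) = 0.571605 ≈ 0.572.
seq2–seq3: 6/20 sites differ → p = 0.3, d = −0.75 ln(1 − 0.4) = 0.383119 ≈ 0.383.

d(seq1,seq2) = 0.233, d(seq1,seq3) = 0.572, d(seq2,seq3) = 0.383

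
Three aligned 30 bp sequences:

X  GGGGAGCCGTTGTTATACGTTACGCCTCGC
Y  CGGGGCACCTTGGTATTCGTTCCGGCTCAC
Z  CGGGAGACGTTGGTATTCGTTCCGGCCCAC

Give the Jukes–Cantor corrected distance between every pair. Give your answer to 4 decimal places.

d(X,Y) = 0.4408, d(X,Z) = 0.3295, d(Y,Z) = 0.1468

X–Y: 10/30 sites differ → p ≈ 0.333333, d = −0.75 ln(1 − 0.444444) = 0.440839 ≈ 0.4408.
X–Z: 8/30 sites differ → p ≈ 0.266667, d = −0.75 ln(1 − 0.355556) = 0.329526 ≈ 0.3295.
Y–Z: 4/30 sites differ → p ≈ 0.133333, d = −0.75 ln(1 − 0.177777) = 0.146808 ≈ 0.1468.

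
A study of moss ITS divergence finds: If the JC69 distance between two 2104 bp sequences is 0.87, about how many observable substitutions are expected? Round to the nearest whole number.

Invert JC69: p = (3/4)(1 − e^(−4d/3)) = 0.75 × (1 − e^(-1.16)) = 0.75 × (1 − 0.313486) = 0.514886.
Expected differing sites = pL ≈ 0.514886 × 2104 = 1083.320144 ≈ 1083.

1083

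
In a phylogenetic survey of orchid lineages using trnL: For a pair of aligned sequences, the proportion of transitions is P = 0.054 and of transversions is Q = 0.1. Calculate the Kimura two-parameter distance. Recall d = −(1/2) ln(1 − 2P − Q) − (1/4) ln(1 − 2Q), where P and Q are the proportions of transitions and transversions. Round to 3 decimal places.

Under the Kimura two-parameter model, d = −½ ln(1 − 2P − Q) − ¼ ln(1 − 2Q).
1 − 2P − Q = 0.792, giving −½ ln(0.792) = 0.116597.
1 − 2Q = 0.8, giving −¼ ln(0.8) = 0.055786.
d = 0.116597 + 0.055786 = 0.172383.

0.172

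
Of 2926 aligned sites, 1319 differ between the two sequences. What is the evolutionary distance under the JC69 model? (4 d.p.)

0.6892

p = 1319/2926 ≈ 0.450786.
d = −(3/4) ln(1 − 4p/3) = −0.75 ln(1 − 0.601048) = −0.75 ln(0.398952)
  = −0.75 × (-0.918914) = 0.689186 substitutions/site.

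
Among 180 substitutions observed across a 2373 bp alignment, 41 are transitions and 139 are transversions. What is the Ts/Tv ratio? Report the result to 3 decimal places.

0.295

R = 41/139 = 0.294964… ≈ 0.295 (to 3 d.p.).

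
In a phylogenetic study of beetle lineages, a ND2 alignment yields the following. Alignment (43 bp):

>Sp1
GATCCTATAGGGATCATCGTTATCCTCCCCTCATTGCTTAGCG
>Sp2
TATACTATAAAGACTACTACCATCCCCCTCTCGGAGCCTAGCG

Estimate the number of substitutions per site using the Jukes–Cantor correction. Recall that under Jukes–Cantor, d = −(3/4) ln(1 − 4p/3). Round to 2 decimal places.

0.56

The sequences differ at 17 of 43 sites, so p = 17/43 ≈ 0.395349.
d = −(3/4) ln(1 − 4p/3) = −0.75 ln(1 − 0.527132) = −0.75 ln(0.472868)
  = −0.75 × (-0.748939) = 0.561704 substitutions/site.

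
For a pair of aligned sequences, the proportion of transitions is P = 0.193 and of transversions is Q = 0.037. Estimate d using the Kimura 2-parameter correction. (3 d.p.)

0.294

Under the Kimura two-parameter model, d = −½ ln(1 − 2P − Q) − ¼ ln(1 − 2Q).
1 − 2P − Q = 0.577, giving −½ ln(0.577) = 0.274957.
1 − 2Q = 0.926, giving −¼ ln(0.926) = 0.019220.
d = 0.274957 + 0.019220 = 0.294177.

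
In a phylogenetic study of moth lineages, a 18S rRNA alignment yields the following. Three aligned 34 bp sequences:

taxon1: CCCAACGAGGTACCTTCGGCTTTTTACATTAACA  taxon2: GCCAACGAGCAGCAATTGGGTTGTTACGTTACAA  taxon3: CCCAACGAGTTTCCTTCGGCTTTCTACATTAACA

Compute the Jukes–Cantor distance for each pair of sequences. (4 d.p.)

d(taxon1,taxon2) = 0.4770, d(taxon1,taxon3) = 0.0939, d(taxon2,taxon3) = 0.5347

taxon1–taxon2: 12/34 sites differ → p ≈ 0.352941, d = −0.75 ln(1 − 0.470588) = 0.476991 ≈ 0.4770.
taxon1–taxon3: 3/34 sites differ → p ≈ 0.088235, d = −0.75 ln(1 − 0.117647) = 0.093872 ≈ 0.0939.
taxon2–taxon3: 13/34 sites differ → p ≈ 0.382353, d = −0.75 ln(1 − 0.509804) = 0.534712 ≈ 0.5347.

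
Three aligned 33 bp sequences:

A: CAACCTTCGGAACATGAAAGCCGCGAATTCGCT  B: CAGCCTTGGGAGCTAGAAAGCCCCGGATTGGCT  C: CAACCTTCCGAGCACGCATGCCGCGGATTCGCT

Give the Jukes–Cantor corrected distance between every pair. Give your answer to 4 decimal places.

d(A,B) = 0.2928, d(A,C) = 0.2082, d(B,C) = 0.3390

A–B: 8/33 sites differ → p ≈ 0.242424, d = −0.75 ln(1 − 0.323232) = 0.292820 ≈ 0.2928.
A–C: 6/33 sites differ → p ≈ 0.181818, d = −0.75 ln(1 − 0.242424) = 0.208224 ≈ 0.2082.
B–C: 9/33 sites differ → p ≈ 0.272727, d = −0.75 ln(1 − 0.363636) = 0.338988 ≈ 0.3390.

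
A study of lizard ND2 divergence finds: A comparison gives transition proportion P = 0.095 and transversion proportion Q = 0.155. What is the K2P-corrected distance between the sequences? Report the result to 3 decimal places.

Under the Kimura two-parameter model, d = −½ ln(1 − 2P − Q) − ¼ ln(1 − 2Q).
1 − 2P − Q = 0.655, giving −½ ln(0.655) = 0.211560.
1 − 2Q = 0.69, giving −¼ ln(0.69) = 0.092766.
d = 0.211560 + 0.092766 = 0.304326.

0.304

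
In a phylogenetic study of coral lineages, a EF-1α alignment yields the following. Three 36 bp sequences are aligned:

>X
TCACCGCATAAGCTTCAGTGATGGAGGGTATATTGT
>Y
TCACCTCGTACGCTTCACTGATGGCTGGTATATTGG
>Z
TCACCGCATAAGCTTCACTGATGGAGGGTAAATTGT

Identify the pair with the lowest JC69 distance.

X–Y: 7/36 differ, p = 0.194, d = 0.225.
X–Z: 2/36 differ, p = 0.056, d = 0.058.
Y–Z: 7/36 differ, p = 0.194, d = 0.225.
The smallest distance is between X and Z.

X and Z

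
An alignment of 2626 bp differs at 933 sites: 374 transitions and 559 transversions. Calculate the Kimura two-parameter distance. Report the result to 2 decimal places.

P = 374/2626 ≈ 0.142422 and Q = 559/2626 ≈ 0.212871.
Under the Kimura two-parameter model, d = −½ ln(1 − 2P − Q) − ¼ ln(1 − 2Q).
1 − 2P − Q = 0.502285, giving −½ ln(0.502285) = 0.344294.
1 − 2Q = 0.574258, giving −¼ ln(0.574258) = 0.138669.
d = 0.344294 + 0.138669 = 0.482963.

0.48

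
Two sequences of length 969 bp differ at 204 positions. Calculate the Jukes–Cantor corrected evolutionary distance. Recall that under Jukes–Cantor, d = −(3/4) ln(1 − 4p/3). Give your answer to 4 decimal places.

0.2471

p = 204/969 ≈ 0.210526.
d = −(3/4) ln(1 − 4p/3) = −0.75 ln(1 − 0.280701) = −0.75 ln(0.719299)
  = −0.75 × (-0.329478) = 0.247109 substitutions/site.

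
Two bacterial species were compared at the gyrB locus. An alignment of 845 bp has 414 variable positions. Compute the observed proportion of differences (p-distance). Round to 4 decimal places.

0.4899

p = 414/845 = 0.489940… ≈ 0.4899 (to 4 d.p.).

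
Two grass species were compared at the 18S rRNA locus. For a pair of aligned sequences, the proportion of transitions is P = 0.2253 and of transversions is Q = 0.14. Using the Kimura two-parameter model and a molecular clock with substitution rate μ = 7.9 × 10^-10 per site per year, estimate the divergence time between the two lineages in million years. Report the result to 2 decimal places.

Under the Kimura two-parameter model, d = −½ ln(1 − 2P − Q) − ¼ ln(1 − 2Q).
1 − 2P − Q = 0.4094, giving −½ ln(0.4094) = 0.446531.
1 − 2Q = 0.72, giving −¼ ln(0.72) = 0.082126.
d = 0.446531 + 0.082126 = 0.528657.
Under a molecular clock d = 2μt, so t = d/(2μ) = 0.528657 / (2 × 7.9 × 10^-10) = 334.59 million years.

334.59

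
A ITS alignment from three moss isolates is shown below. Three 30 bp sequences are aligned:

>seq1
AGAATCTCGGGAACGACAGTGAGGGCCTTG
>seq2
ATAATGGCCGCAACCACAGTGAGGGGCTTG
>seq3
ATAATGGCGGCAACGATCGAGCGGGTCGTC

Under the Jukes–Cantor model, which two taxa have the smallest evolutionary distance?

seq1 and seq2

seq1–seq2: 7/30 differ, p = 0.233, d = 0.280.
seq1–seq3: 11/30 differ, p = 0.367, d = 0.503.
seq2–seq3: 9/30 differ, p = 0.300, d = 0.383.
The smallest distance is between seq1 and seq2.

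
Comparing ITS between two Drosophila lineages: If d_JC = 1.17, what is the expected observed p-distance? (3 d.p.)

p = (3/4)(1 − e^(−4d/3)) = 0.75 × (1 − e^(-1.56)) = 0.75 × (1 − 0.210136) = 0.592398.

0.592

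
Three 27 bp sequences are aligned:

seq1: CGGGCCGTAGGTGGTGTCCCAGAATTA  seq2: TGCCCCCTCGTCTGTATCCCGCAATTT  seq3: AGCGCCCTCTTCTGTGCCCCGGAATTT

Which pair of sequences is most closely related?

seq2 and seq3

seq1–seq2: 12/27 differ, p = 0.444, d = 0.673.
seq1–seq3: 11/27 differ, p = 0.407, d = 0.588.
seq2–seq3: 6/27 differ, p = 0.222, d = 0.264.
The smallest distance is between seq2 and seq3.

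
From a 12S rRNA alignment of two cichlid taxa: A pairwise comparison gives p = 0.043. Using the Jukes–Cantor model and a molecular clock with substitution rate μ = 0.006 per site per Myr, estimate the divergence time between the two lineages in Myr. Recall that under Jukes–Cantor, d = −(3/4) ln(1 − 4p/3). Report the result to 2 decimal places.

d = −(3/4) ln(1 − 4p/3) = −0.75 ln(1 − 0.057333) = −0.75 ln(0.942667)
  = −0.75 × (-0.059042) = 0.044282 substitutions/site.
Under a molecular clock d = 2μt, so t = d/(2μ) = 0.044282 / (2 × 0.006) = 3.69 Myr.

3.69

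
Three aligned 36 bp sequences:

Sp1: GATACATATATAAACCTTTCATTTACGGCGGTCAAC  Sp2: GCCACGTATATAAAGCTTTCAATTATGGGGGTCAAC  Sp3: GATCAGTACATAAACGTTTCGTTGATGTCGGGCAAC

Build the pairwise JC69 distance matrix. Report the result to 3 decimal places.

Sp1–Sp2: 7/36 sites differ → p ≈ 0.194444, d = −0.75 ln(1 − 0.259259) = 0.225078 ≈ 0.225.
Sp1–Sp3: 10/36 sites differ → p ≈ 0.277778, d = −0.75 ln(1 − 0.370371) = 0.346968 ≈ 0.347.
Sp2–Sp3: 13/36 sites differ → p ≈ 0.361111, d = −0.75 ln(1 − 0.481481) = 0.492584 ≈ 0.493.

d(Sp1,Sp2) = 0.225, d(Sp1,Sp3) = 0.347, d(Sp2,Sp3) = 0.493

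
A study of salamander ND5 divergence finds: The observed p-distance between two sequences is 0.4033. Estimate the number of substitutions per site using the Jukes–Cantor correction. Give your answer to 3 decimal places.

d = −(3/4) ln(1 − 4p/3) = −0.75 ln(1 − 0.537733) = −0.75 ln(0.462267)
  = −0.75 × (-0.771613) = 0.578710 substitutions/site.

0.579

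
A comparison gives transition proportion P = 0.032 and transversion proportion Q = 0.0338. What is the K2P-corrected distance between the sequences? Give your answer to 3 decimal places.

0.069

Under the Kimura two-parameter model, d = −½ ln(1 − 2P − Q) − ¼ ln(1 − 2Q).
1 − 2P − Q = 0.9022, giving −½ ln(0.9022) = 0.051460.
1 − 2Q = 0.9324, giving −¼ ln(0.9324) = 0.017498.
d = 0.051460 + 0.017498 = 0.068958.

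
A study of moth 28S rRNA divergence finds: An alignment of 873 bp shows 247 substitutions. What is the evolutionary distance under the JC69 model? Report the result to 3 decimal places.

0.355

p = 247/873 ≈ 0.282932.
d = −(3/4) ln(1 − 4p/3) = −0.75 ln(1 − 0.377243) = −0.75 ln(0.622757)
  = −0.75 × (-0.473599) = 0.355199 substitutions/site.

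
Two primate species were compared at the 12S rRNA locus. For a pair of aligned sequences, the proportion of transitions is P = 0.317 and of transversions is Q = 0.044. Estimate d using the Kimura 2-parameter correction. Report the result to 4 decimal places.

Under the Kimura two-parameter model, d = −½ ln(1 − 2P − Q) − ¼ ln(1 − 2Q).
1 − 2P − Q = 0.322, giving −½ ln(0.322) = 0.566602.
1 − 2Q = 0.912, giving −¼ ln(0.912) = 0.023029.
d = 0.566602 + 0.023029 = 0.589631.

0.5896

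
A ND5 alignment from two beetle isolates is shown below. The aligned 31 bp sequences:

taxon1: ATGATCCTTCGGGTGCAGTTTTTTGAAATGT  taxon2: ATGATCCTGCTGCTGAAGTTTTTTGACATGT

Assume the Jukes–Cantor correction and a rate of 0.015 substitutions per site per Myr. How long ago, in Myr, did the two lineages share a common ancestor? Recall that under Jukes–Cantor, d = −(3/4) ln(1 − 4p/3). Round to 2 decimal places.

6.05

The sequences differ at 5 of 31 sites (9, 11, 13, 16, 27), so p = 5/31 ≈ 0.16129.
d = −(3/4) ln(1 − 4p/3) = −0.75 ln(1 − 0.215053) = −0.75 ln(0.784947)
  = −0.75 × (-0.242139) = 0.181604 substitutions/site.
Under a molecular clock d = 2μt, so t = d/(2μ) = 0.181604 / (2 × 0.015) = 6.05 Myr.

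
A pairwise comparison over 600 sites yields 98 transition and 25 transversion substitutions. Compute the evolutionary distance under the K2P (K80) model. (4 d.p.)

P = 98/600 ≈ 0.163333 and Q = 25/600 ≈ 0.041667.
Under the Kimura two-parameter model, d = −½ ln(1 − 2P − Q) − ¼ ln(1 − 2Q).
1 − 2P − Q = 0.631667, giving −½ ln(0.631667) = 0.229696.
1 − 2Q = 0.916666, giving −¼ ln(0.916666) = 0.021753.
d = 0.229696 + 0.021753 = 0.251449.

0.2514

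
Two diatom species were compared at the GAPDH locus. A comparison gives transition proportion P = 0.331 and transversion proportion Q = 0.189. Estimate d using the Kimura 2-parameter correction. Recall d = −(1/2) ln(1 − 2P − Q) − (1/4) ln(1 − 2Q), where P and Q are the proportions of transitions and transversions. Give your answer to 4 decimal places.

Under the Kimura two-parameter model, d = −½ ln(1 − 2P − Q) − ¼ ln(1 − 2Q).
1 − 2P − Q = 0.149, giving −½ ln(0.149) = 0.951904.
1 − 2Q = 0.622, giving −¼ ln(0.622) = 0.118704.
d = 0.951904 + 0.118704 = 1.070608.

1.0706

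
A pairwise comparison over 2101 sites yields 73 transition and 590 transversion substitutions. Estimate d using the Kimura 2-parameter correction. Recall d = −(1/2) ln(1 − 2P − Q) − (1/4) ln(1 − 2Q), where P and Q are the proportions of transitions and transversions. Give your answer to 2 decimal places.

P = 73/2101 ≈ 0.034745 and Q = 590/2101 ≈ 0.280819.
Under the Kimura two-parameter model, d = −½ ln(1 − 2P − Q) − ¼ ln(1 − 2Q).
1 − 2P − Q = 0.649691, giving −½ ln(0.649691) = 0.215629.
1 − 2Q = 0.438362, giving −¼ ln(0.438362) = 0.206178.
d = 0.215629 + 0.206178 = 0.421807.

0.42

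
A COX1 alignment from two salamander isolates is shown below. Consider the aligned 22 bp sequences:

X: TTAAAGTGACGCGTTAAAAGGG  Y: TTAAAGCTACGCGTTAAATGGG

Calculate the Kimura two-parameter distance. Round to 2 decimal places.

0.15

Of 22 sites, 1 differences are transitions and 2 are transversions, so P = 1/22 ≈ 0.045455 and Q = 2/22 ≈ 0.090909.
Under the Kimura two-parameter model, d = −½ ln(1 − 2P − Q) − ¼ ln(1 − 2Q).
1 − 2P − Q = 0.818181, giving −½ ln(0.818181) = 0.100336.
1 − 2Q = 0.818182, giving −¼ ln(0.818182) = 0.050168.
d = 0.100336 + 0.050168 = 0.150504.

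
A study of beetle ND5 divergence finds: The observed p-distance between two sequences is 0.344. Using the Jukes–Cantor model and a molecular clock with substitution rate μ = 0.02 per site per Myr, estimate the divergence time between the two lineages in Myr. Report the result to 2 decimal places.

11.51

d = −(3/4) ln(1 − 4p/3) = −0.75 ln(1 − 0.458667) = −0.75 ln(0.541333)
  = −0.75 × (-0.613721) = 0.460291 substitutions/site.
Under a molecular clock d = 2μt, so t = d/(2μ) = 0.460291 / (2 × 0.02) = 11.51 Myr.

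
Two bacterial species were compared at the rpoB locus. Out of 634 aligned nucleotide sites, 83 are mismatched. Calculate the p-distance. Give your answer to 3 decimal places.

0.131

p = 83/634 = 0.130914… ≈ 0.131 (to 3 d.p.).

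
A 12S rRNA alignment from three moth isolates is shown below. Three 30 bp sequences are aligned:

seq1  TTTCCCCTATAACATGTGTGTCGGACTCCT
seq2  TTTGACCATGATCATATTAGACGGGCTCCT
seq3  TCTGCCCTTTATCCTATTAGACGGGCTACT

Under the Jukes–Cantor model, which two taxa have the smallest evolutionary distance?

seq2 and seq3

seq1–seq2: 11/30 differ, p = 0.367, d = 0.503.
seq1–seq3: 11/30 differ, p = 0.367, d = 0.503.
seq2–seq3: 6/30 differ, p = 0.200, d = 0.233.
The smallest distance is between seq2 and seq3.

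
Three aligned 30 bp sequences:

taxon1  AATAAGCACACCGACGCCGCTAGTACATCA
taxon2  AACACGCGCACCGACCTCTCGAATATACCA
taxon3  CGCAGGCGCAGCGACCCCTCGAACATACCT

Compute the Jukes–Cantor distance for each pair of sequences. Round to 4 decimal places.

d(taxon1,taxon2) = 0.4408, d(taxon1,taxon3) = 0.7301, d(taxon2,taxon3) = 0.2795

taxon1–taxon2: 10/30 sites differ → p ≈ 0.333333, d = −0.75 ln(1 − 0.444444) = 0.440839 ≈ 0.4408.
taxon1–taxon3: 14/30 sites differ → p ≈ 0.466667, d = −0.75 ln(1 − 0.622223) = 0.730088 ≈ 0.7301.
taxon2–taxon3: 7/30 sites differ → p ≈ 0.233333, d = −0.75 ln(1 − 0.311111) = 0.279506 ≈ 0.2795.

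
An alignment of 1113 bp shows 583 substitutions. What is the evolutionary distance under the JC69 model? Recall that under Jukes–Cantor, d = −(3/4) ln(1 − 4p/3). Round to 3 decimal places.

0.899

p = 583/1113 ≈ 0.52381.
d = −(3/4) ln(1 − 4p/3) = −0.75 ln(1 − 0.698413) = −0.75 ln(0.301587)
  = −0.75 × (-1.198697) = 0.899023 substitutions/site.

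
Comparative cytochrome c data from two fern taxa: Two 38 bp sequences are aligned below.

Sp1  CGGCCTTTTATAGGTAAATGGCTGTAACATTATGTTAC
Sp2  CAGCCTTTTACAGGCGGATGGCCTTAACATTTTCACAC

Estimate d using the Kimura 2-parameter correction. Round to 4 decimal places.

Of 38 sites, 7 differences are transitions and 4 are transversions, so P = 7/38 ≈ 0.184211 and Q = 4/38 ≈ 0.105263.
Under the Kimura two-parameter model, d = −½ ln(1 − 2P − Q) − ¼ ln(1 − 2Q).
1 − 2P − Q = 0.526315, giving −½ ln(0.526315) = 0.320928.
1 − 2Q = 0.789474, giving −¼ ln(0.789474) = 0.059097.
d = 0.320928 + 0.059097 = 0.380025.

0.3800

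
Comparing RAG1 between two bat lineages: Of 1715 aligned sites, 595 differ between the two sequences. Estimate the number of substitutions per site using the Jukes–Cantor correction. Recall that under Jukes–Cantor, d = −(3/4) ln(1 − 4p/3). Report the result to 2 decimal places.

p = 595/1715 ≈ 0.346939.
d = −(3/4) ln(1 − 4p/3) = −0.75 ln(1 − 0.462585) = −0.75 ln(0.537415)
  = −0.75 × (-0.620985) = 0.465739 substitutions/site.

0.47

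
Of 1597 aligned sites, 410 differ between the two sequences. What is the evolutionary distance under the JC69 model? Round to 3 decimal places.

0.314

p = 410/1597 ≈ 0.256731.
d = −(3/4) ln(1 − 4p/3) = −0.75 ln(1 − 0.342308) = −0.75 ln(0.657692)
  = −0.75 × (-0.419019) = 0.314264 substitutions/site.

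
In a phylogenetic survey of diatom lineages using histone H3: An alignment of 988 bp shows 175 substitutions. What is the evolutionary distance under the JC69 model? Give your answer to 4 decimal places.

p = 175/988 ≈ 0.177126.
d = −(3/4) ln(1 − 4p/3) = −0.75 ln(1 − 0.236168) = −0.75 ln(0.763832)
  = −0.75 × (-0.269407) = 0.202055 substitutions/site.

0.2021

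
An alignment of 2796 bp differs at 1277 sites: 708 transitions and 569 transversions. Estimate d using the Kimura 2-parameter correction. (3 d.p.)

P = 708/2796 ≈ 0.253219 and Q = 569/2796 ≈ 0.203505.
Under the Kimura two-parameter model, d = −½ ln(1 − 2P − Q) − ¼ ln(1 − 2Q).
1 − 2P − Q = 0.290057, giving −½ ln(0.290057) = 0.618839.
1 − 2Q = 0.59299, giving −¼ ln(0.59299) = 0.130644.
d = 0.618839 + 0.130644 = 0.749483.

0.749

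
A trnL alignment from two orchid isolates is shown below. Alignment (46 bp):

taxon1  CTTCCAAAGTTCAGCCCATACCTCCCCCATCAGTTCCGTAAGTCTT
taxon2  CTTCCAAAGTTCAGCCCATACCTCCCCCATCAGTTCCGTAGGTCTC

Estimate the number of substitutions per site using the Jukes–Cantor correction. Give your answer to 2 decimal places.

0.04

The sequences differ at 2 of 46 sites (41, 46), so p = 2/46 ≈ 0.043478.
d = −(3/4) ln(1 − 4p/3) = −0.75 ln(1 − 0.057971) = −0.75 ln(0.942029)
  = −0.75 × (-0.059719) = 0.044789 substitutions/site.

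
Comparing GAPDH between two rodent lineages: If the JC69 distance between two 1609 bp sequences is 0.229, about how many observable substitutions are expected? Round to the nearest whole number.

318

Invert JC69: p = (3/4)(1 − e^(−4d/3)) = 0.75 × (1 − e^(-0.305333)) = 0.75 × (1 − 0.736878) = 0.197342.
Expected differing sites = pL ≈ 0.197342 × 1609 = 317.523278 ≈ 318.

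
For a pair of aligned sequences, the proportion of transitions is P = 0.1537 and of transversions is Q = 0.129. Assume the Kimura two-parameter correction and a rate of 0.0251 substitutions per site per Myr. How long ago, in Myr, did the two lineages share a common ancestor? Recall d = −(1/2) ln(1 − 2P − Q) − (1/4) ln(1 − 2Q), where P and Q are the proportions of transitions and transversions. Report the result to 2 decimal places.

Under the Kimura two-parameter model, d = −½ ln(1 − 2P − Q) − ¼ ln(1 − 2Q).
1 − 2P − Q = 0.5636, giving −½ ln(0.5636) = 0.286705.
1 − 2Q = 0.742, giving −¼ ln(0.742) = 0.074602.
d = 0.286705 + 0.074602 = 0.361307.
Under a molecular clock d = 2μt, so t = d/(2μ) = 0.361307 / (2 × 0.0251) = 7.20 Myr.

7.20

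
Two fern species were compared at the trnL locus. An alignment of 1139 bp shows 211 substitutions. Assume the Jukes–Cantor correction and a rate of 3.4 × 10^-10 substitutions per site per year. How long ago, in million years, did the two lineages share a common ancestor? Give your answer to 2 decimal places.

312.89

p = 211/1139 ≈ 0.18525.
d = −(3/4) ln(1 − 4p/3) = −0.75 ln(1 − 0.247) = −0.75 ln(0.753)
  = −0.75 × (-0.283690) = 0.212768 substitutions/site.
Under a molecular clock d = 2μt, so t = d/(2μ) = 0.212768 / (2 × 3.4 × 10^-10) = 312.89 million years.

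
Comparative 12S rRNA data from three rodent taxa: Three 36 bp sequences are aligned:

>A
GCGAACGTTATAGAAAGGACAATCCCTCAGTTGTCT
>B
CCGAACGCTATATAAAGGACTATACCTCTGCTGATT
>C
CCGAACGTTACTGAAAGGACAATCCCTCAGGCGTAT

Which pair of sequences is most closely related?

A–B: 9/36 differ, p = 0.250, d = 0.304.
A–C: 6/36 differ, p = 0.167, d = 0.188.
B–C: 11/36 differ, p = 0.306, d = 0.392.
The smallest distance is between A and C.

A and C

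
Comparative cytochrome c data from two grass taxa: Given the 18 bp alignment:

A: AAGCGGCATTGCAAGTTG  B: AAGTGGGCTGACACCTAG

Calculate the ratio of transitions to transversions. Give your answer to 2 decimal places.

0.33

Transitions are A↔G and C↔T; transversions are all other mismatches.
Transitions: 2. Transversions: 6.
R = 2/6 = 0.333333… ≈ 0.33 (to 2 d.p.).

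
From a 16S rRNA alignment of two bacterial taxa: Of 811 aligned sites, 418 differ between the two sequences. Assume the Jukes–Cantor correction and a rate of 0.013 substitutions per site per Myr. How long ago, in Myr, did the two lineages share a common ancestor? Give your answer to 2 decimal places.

33.53

p = 418/811 ≈ 0.515413.
d = −(3/4) ln(1 − 4p/3) = −0.75 ln(1 − 0.687217) = −0.75 ln(0.312783)
  = −0.75 × (-1.162246) = 0.871685 substitutions/site.
Under a molecular clock d = 2μt, so t = d/(2μ) = 0.871685 / (2 × 0.013) = 33.53 Myr.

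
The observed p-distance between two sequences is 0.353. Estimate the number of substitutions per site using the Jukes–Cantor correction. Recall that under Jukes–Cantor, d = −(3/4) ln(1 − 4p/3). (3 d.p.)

d = −(3/4) ln(1 − 4p/3) = −0.75 ln(1 − 0.470667) = −0.75 ln(0.529333)
  = −0.75 × (-0.636138) = 0.477104 substitutions/site.

0.477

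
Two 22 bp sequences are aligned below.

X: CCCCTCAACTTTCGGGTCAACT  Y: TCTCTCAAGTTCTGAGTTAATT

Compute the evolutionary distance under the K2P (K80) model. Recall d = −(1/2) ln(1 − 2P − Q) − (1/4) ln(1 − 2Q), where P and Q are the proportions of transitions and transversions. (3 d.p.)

Of 22 sites, 7 differences are transitions and 1 are transversions, so P = 7/22 ≈ 0.318182 and Q = 1/22 ≈ 0.045455.
Under the Kimura two-parameter model, d = −½ ln(1 − 2P − Q) − ¼ ln(1 − 2Q).
1 − 2P − Q = 0.318181, giving −½ ln(0.318181) = 0.572567.
1 − 2Q = 0.90909, giving −¼ ln(0.90909) = 0.023828.
d = 0.572567 + 0.023828 = 0.596395.

0.596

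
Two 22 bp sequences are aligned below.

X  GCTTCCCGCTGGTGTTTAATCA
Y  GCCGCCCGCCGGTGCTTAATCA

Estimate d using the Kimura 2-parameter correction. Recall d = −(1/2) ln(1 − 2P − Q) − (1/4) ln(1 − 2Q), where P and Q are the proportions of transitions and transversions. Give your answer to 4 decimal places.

Of 22 sites, 3 differences are transitions and 1 are transversions, so P = 3/22 ≈ 0.136364 and Q = 1/22 ≈ 0.045455.
Under the Kimura two-parameter model, d = −½ ln(1 − 2P − Q) − ¼ ln(1 − 2Q).
1 − 2P − Q = 0.681817, giving −½ ln(0.681817) = 0.191497.
1 − 2Q = 0.90909, giving −¼ ln(0.90909) = 0.023828.
d = 0.191497 + 0.023828 = 0.215325.

0.2153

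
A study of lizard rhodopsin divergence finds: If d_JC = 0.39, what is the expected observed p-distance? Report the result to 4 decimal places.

p = (3/4)(1 − e^(−4d/3)) = 0.75 × (1 − e^(-0.52)) = 0.75 × (1 − 0.594521) = 0.304109.

0.3041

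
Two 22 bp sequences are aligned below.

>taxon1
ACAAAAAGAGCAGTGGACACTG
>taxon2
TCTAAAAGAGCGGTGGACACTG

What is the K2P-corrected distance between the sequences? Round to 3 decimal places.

Of 22 sites, 1 differences are transitions and 2 are transversions, so P = 1/22 ≈ 0.045455 and Q = 2/22 ≈ 0.090909.
Under the Kimura two-parameter model, d = −½ ln(1 − 2P − Q) − ¼ ln(1 − 2Q).
1 − 2P − Q = 0.818181, giving −½ ln(0.818181) = 0.100336.
1 − 2Q = 0.818182, giving −¼ ln(0.818182) = 0.050168.
d = 0.100336 + 0.050168 = 0.150504.

0.151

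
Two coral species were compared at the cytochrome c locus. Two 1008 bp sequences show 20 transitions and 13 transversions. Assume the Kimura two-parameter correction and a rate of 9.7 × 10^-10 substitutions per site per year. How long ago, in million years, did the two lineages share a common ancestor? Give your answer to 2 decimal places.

P = 20/1008 ≈ 0.019841 and Q = 13/1008 ≈ 0.012897.
Under the Kimura two-parameter model, d = −½ ln(1 − 2P − Q) − ¼ ln(1 − 2Q).
1 − 2P − Q = 0.947421, giving −½ ln(0.947421) = 0.027006.
1 − 2Q = 0.974206, giving −¼ ln(0.974206) = 0.006533.
d = 0.027006 + 0.006533 = 0.033539.
Under a molecular clock d = 2μt, so t = d/(2μ) = 0.033539 / (2 × 9.7 × 10^-10) = 17.29 million years.

17.29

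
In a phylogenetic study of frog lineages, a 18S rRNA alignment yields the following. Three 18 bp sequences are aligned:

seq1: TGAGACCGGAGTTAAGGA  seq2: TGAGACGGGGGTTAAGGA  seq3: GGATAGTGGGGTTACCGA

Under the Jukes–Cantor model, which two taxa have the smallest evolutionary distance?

seq1 and seq2

seq1–seq2: 2/18 differ, p = 0.111, d = 0.120.
seq1–seq3: 7/18 differ, p = 0.389, d = 0.548.
seq2–seq3: 6/18 differ, p = 0.333, d = 0.441.
The smallest distance is between seq1 and seq2.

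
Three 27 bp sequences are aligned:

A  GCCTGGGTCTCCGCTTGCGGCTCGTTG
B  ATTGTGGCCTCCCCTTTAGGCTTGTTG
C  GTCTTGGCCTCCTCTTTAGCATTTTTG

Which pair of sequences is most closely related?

B and C

A–B: 10/27 differ, p = 0.370, d = 0.511.
A–C: 10/27 differ, p = 0.370, d = 0.511.
B–C: 7/27 differ, p = 0.259, d = 0.318.
The smallest distance is between B and C.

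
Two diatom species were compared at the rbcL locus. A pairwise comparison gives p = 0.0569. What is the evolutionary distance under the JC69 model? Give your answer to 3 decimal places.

d = −(3/4) ln(1 − 4p/3) = −0.75 ln(1 − 0.075867) = −0.75 ln(0.924133)
  = −0.75 × (-0.078899) = 0.059174 substitutions/site.

0.059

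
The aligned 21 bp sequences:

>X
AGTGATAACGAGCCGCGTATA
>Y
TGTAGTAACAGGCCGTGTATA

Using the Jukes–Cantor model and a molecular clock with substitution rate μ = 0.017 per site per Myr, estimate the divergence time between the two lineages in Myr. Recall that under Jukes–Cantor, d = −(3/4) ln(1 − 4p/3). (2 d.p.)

10.58

The sequences differ at 6 of 21 sites (1, 4, 5, 10, 11, 16), so p = 6/21 ≈ 0.285714.
d = −(3/4) ln(1 − 4p/3) = −0.75 ln(1 − 0.380952) = −0.75 ln(0.619048)
  = −0.75 × (-0.479572) = 0.359679 substitutions/site.
Under a molecular clock d = 2μt, so t = d/(2μ) = 0.359679 / (2 × 0.017) = 10.58 Myr.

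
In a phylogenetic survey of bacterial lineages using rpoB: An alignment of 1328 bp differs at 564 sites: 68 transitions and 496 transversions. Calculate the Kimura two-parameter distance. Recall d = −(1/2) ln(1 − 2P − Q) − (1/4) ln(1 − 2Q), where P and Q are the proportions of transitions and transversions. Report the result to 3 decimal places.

P = 68/1328 ≈ 0.051205 and Q = 496/1328 ≈ 0.373494.
Under the Kimura two-parameter model, d = −½ ln(1 − 2P − Q) − ¼ ln(1 − 2Q).
1 − 2P − Q = 0.524096, giving −½ ln(0.524096) = 0.323040.
1 − 2Q = 0.253012, giving −¼ ln(0.253012) = 0.343580.
d = 0.323040 + 0.343580 = 0.666620.

0.667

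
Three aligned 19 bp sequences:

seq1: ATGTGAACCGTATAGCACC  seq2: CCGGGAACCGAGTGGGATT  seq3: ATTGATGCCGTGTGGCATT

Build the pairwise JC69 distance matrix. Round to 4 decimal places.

seq1–seq2: 9/19 sites differ → p ≈ 0.473684, d = −0.75 ln(1 − 0.631579) = 0.748897 ≈ 0.7489.
seq1–seq3: 9/19 sites differ → p ≈ 0.473684, d = −0.75 ln(1 − 0.631579) = 0.748897 ≈ 0.7489.
seq2–seq3: 8/19 sites differ → p ≈ 0.421053, d = −0.75 ln(1 − 0.561404) = 0.618132 ≈ 0.6181.

d(seq1,seq2) = 0.7489, d(seq1,seq3) = 0.7489, d(seq2,seq3) = 0.6181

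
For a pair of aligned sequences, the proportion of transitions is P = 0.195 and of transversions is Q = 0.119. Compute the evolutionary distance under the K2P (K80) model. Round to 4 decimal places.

Under the Kimura two-parameter model, d = −½ ln(1 − 2P − Q) − ¼ ln(1 − 2Q).
1 − 2P − Q = 0.491, giving −½ ln(0.491) = 0.355656.
1 − 2Q = 0.762, giving −¼ ln(0.762) = 0.067952.
d = 0.355656 + 0.067952 = 0.423608.

0.4236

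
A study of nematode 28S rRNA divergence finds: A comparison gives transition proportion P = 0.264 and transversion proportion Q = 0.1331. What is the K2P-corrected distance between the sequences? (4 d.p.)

0.6184

Under the Kimura two-parameter model, d = −½ ln(1 − 2P − Q) − ¼ ln(1 − 2Q).
1 − 2P − Q = 0.3389, giving −½ ln(0.3389) = 0.541025.
1 − 2Q = 0.7338, giving −¼ ln(0.7338) = 0.077380.
d = 0.541025 + 0.077380 = 0.618405.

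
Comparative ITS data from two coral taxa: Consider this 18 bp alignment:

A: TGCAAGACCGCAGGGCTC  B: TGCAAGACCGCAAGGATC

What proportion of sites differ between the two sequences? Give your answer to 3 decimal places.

The sequences differ at 2 of 18 positions (sites 13, 16).
p = 2/18 = 0.111111… ≈ 0.111 (to 3 d.p.).

0.111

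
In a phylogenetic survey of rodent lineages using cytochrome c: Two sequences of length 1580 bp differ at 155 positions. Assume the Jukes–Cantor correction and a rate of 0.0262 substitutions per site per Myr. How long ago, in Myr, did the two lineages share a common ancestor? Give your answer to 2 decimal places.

2.01

p = 155/1580 ≈ 0.098101.
d = −(3/4) ln(1 − 4p/3) = −0.75 ln(1 − 0.130801) = −0.75 ln(0.869199)
  = −0.75 × (-0.140183) = 0.105137 substitutions/site.
Under a molecular clock d = 2μt, so t = d/(2μ) = 0.105137 / (2 × 0.0262) = 2.01 Myr.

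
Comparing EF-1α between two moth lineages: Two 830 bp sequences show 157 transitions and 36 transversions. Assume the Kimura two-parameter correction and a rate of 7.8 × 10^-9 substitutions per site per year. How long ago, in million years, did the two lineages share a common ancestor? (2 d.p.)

P = 157/830 ≈ 0.189157 and Q = 36/830 ≈ 0.043373.
Under the Kimura two-parameter model, d = −½ ln(1 − 2P − Q) − ¼ ln(1 − 2Q).
1 − 2P − Q = 0.578313, giving −½ ln(0.578313) = 0.273820.
1 − 2Q = 0.913254, giving −¼ ln(0.913254) = 0.022685.
d = 0.273820 + 0.022685 = 0.296505.
Under a molecular clock d = 2μt, so t = d/(2μ) = 0.296505 / (2 × 7.8 × 10^-9) = 19.01 million years.

19.01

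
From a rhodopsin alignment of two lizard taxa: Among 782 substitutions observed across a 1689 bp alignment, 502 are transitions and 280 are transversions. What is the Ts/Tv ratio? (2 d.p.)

R = 502/280 = 1.792857… ≈ 1.79 (to 2 d.p.).

1.79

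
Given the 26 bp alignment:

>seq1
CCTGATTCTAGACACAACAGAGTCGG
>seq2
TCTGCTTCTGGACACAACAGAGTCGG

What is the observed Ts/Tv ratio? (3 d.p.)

2.000

Transitions are A↔G and C↔T; transversions are all other mismatches.
Transitions: 2. Transversions: 1.
R = 2/1 = 2.000.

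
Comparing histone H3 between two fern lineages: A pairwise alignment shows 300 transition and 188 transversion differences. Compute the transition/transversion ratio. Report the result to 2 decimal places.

1.60

R = 300/188 = 1.595744… ≈ 1.60 (to 2 d.p.).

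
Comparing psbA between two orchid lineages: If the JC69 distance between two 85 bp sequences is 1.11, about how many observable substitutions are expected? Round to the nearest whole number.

49

Invert JC69: p = (3/4)(1 − e^(−4d/3)) = 0.75 × (1 − e^(-1.48)) = 0.75 × (1 − 0.227638) = 0.579272.
Expected differing sites = pL ≈ 0.579272 × 85 = 49.23812 ≈ 49.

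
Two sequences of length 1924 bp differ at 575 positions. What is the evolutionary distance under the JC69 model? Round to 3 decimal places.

p = 575/1924 ≈ 0.298857.
d = −(3/4) ln(1 − 4p/3) = −0.75 ln(1 − 0.398476) = −0.75 ln(0.601524)
  = −0.75 × (-0.508289) = 0.381217 substitutions/site.

0.381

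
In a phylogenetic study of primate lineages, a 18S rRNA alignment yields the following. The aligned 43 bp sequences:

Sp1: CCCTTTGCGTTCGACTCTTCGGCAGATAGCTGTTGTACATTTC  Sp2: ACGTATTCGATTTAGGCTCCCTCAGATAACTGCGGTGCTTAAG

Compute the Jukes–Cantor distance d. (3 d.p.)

The sequences differ at 20 of 43 sites, so p = 20/43 ≈ 0.465116.
d = −(3/4) ln(1 − 4p/3) = −0.75 ln(1 − 0.620155) = −0.75 ln(0.379845)
  = −0.75 × (-0.967992) = 0.725994 substitutions/site.

0.726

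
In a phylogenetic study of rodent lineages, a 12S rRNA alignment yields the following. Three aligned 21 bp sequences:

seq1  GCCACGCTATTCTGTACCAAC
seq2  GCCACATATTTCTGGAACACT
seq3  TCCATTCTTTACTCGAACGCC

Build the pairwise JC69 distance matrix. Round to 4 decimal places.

d(seq1,seq2) = 0.5319, d(seq1,seq3) = 0.7557, d(seq2,seq3) = 0.6355

seq1–seq2: 8/21 sites differ → p ≈ 0.380952, d = −0.75 ln(1 − 0.507936) = 0.531860 ≈ 0.5319.
seq1–seq3: 10/21 sites differ → p ≈ 0.47619, d = −0.75 ln(1 − 0.63492) = 0.755729 ≈ 0.7557.
seq2–seq3: 9/21 sites differ → p ≈ 0.428571, d = −0.75 ln(1 − 0.571428) = 0.635472 ≈ 0.6355.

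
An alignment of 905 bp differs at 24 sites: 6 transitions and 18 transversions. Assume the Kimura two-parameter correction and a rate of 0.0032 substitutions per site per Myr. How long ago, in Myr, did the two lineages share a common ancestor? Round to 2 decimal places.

4.22

P = 6/905 ≈ 0.00663 and Q = 18/905 ≈ 0.01989.
Under the Kimura two-parameter model, d = −½ ln(1 − 2P − Q) − ¼ ln(1 − 2Q).
1 − 2P − Q = 0.96685, giving −½ ln(0.96685) = 0.016856.
1 − 2Q = 0.96022, giving −¼ ln(0.96022) = 0.010148.
d = 0.016856 + 0.010148 = 0.027004.
Under a molecular clock d = 2μt, so t = d/(2μ) = 0.027004 / (2 × 0.0032) = 4.22 Myr.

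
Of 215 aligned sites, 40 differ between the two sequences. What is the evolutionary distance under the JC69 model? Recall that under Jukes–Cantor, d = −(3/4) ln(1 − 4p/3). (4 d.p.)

p = 40/215 ≈ 0.186047.
d = −(3/4) ln(1 − 4p/3) = −0.75 ln(1 − 0.248063) = −0.75 ln(0.751937)
  = −0.75 × (-0.285103) = 0.213827 substitutions/site.

0.2138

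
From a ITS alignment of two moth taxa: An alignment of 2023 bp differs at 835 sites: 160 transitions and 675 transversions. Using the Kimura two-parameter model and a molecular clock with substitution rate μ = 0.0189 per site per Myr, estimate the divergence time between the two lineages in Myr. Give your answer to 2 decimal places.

16.23

P = 160/2023 ≈ 0.07909 and Q = 675/2023 ≈ 0.333663.
Under the Kimura two-parameter model, d = −½ ln(1 − 2P − Q) − ¼ ln(1 − 2Q).
1 − 2P − Q = 0.508157, giving −½ ln(0.508157) = 0.338482.
1 − 2Q = 0.332674, giving −¼ ln(0.332674) = 0.275148.
d = 0.338482 + 0.275148 = 0.613630.
Under a molecular clock d = 2μt, so t = d/(2μ) = 0.613630 / (2 × 0.0189) = 16.23 Myr.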